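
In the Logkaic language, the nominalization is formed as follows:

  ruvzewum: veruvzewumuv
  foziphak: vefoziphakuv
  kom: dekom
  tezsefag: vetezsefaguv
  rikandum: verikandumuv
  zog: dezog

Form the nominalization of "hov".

ruvzewum and kom both end in -m yet inflect differently (veruvzewumuv, dekom), so the final letter is not what conditions the rule; the number of vowels is.
"hov" has 1 vowel. The stems with 1 vowel (kom → dekom, zog → dezog) add the prefix de-.
So hov → dehov.

dehov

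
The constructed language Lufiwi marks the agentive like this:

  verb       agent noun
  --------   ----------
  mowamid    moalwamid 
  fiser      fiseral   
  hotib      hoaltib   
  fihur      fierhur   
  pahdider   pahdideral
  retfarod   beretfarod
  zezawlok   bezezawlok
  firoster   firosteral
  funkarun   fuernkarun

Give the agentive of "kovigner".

kovigneral

pahdider and fihur both end in -r yet inflect differently (pahdideral, fierhur), so the final letter is not what conditions the rule; the last vowel is.
"kovigner" has last vowel 'e'. The stems whose last vowel is 'e' (pahdider → pahdideral, firoster → firosteral, fiser → fiseral) add -al.
So kovigner → kovigneral.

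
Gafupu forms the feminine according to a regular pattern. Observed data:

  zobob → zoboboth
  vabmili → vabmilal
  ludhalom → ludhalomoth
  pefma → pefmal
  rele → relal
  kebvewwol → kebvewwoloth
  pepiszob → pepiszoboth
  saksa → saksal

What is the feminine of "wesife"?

wesifal

pepiszob and pefma both begin with p- yet inflect differently (pepiszoboth, pefmal), so the first letter is not what conditions the rule; whether the stem ends in a vowel or a consonant is.
"wesife" ends in a vowel. The stems ending in a vowel (vabmili → vabmilal, saksa → saksal, pefma → pefmal) drop the final letter and add -al.
The other pattern: stems ending in a consonant add -oth.
So wesife → wesifal.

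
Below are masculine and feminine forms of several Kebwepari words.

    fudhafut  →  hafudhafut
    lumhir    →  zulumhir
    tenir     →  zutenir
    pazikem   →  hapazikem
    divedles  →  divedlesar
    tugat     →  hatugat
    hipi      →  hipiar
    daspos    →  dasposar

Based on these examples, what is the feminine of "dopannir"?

pazikem and divedles both have last vowel 'e' yet inflect differently (hapazikem, divedlesar), so the last vowel is not what conditions the rule; the final letter is.
"dopannir" ends in -r. The stems ending in -r (tenir → zutenir, lumhir → zulumhir) add the prefix zu-.
The other patterns: stems ending in -m or -t add the prefix ha-; stems ending in -i or -s add -ar.
So dopannir → zudopannir.

zudopannir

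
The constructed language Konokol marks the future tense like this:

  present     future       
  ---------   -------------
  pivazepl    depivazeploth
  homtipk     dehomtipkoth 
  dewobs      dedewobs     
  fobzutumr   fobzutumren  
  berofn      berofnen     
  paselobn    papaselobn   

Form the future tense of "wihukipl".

dewihukiploth

paselobn and berofn both end in -n yet inflect differently (papaselobn, berofnen), so the final letter is not what conditions the rule; the second-to-last letter is.
"wihukipl" has second-to-last letter 'p'. The stems whose second-to-last letter is 'p' (homtipk → dehomtipkoth, pivazepl → depivazeploth) add de- … -oth around the stem.
So wihukipl → dewihukiploth.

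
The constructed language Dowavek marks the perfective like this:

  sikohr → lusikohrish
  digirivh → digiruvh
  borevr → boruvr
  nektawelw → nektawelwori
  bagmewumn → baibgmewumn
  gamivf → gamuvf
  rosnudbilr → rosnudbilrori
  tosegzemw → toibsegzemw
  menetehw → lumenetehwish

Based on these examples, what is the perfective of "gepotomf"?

borevr and sikohr both end in -r yet inflect differently (boruvr, lusikohrish), so the final letter is not what conditions the rule; the second-to-last letter is.
"gepotomf" has second-to-last letter 'm'. The stems whose second-to-last letter is 'm' (bagmewumn → baibgmewumn, tosegzemw → toibsegzemw) insert -ib- after the first vowel.
So gepotomf → geibpotomf.

geibpotomf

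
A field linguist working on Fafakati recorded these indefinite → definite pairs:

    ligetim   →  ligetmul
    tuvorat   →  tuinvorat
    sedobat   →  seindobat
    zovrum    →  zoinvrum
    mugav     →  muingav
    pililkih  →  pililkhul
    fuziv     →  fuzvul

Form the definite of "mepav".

meinpav

"mepav" has last vowel 'a'. The stems whose last vowel is 'a' (mugav → muingav, tuvorat → tuinvorat, sedobat → seindobat) insert -in- after the first vowel.
So mepav → meinpav.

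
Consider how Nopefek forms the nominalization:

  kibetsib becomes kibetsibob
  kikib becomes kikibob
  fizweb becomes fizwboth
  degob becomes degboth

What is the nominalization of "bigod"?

kibetsib and fizweb both end in -b yet inflect differently (kibetsibob, fizwboth), so the final letter is not what conditions the rule; the last vowel is.
"bigod" has last vowel 'o'. The one such stem in the data (degob → degboth) deletes the last vowel and adds -oth (as does fizweb), so the same rule applies.
So bigod → bigdoth.

bigdoth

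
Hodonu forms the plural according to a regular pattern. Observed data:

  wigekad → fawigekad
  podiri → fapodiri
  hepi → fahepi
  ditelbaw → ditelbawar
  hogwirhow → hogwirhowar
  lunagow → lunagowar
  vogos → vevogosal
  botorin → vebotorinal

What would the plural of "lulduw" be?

"lulduw" ends in -w. The stems ending in -w (ditelbaw → ditelbawar, hogwirhow → hogwirhowar, lunagow → lunagowar) add -ar.
The other patterns: stems ending in -d or -i add the prefix fa-; stems ending in -n or -s add ve- … -al around the stem.
So lulduw → lulduwar.

lulduwar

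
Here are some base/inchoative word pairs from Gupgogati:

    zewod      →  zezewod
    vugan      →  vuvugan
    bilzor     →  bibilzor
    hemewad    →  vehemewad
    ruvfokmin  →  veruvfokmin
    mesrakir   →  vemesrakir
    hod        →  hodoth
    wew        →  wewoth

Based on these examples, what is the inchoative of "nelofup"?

"nelofup" has 3 vowels. The stems with 3 vowels (hemewad → vehemewad, mesrakir → vemesrakir, ruvfokmin → veruvfokmin) add the prefix ve-.
So nelofup → venelofup.

venelofup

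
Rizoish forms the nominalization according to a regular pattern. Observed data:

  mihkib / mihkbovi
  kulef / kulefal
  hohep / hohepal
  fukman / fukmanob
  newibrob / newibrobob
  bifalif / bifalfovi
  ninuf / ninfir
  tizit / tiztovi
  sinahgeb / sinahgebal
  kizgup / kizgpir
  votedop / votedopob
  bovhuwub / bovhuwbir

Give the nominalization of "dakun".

"dakun" has last vowel 'u'. The stems whose last vowel is 'u' (bovhuwub → bovhuwbir, ninuf → ninfir, kizgup → kizgpir) delete the last vowel and add -ir.
The other patterns: stems whose last vowel is 'a' or 'o' add -ob; stems whose last vowel is 'i' delete the last vowel and add -ovi; stems whose last vowel is 'e' add -al.
So dakun → daknir.

daknir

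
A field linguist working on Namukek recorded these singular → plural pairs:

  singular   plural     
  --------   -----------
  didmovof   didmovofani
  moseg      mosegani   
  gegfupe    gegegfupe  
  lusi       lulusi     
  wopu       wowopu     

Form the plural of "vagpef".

moseg and gegfupe both have last vowel 'e' yet inflect differently (mosegani, gegegfupe), so the last vowel is not what conditions the rule; whether the stem ends in a vowel or a consonant is.
"vagpef" ends in a consonant. The stems ending in a consonant (didmovof → didmovofani, moseg → mosegani) add -ani.
So vagpef → vagpefani.

vagpefani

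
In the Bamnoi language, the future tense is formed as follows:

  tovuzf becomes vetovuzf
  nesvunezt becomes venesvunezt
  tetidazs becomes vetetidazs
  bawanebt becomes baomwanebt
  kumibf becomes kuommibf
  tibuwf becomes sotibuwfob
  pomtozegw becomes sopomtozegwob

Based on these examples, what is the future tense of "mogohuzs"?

"mogohuzs" has second-to-last letter 'z'. The stems whose second-to-last letter is 'z' (tovuzf → vetovuzf, nesvunezt → venesvunezt, tetidazs → vetetidazs) add the prefix ve-.
So mogohuzs → vemogohuzs.

vemogohuzs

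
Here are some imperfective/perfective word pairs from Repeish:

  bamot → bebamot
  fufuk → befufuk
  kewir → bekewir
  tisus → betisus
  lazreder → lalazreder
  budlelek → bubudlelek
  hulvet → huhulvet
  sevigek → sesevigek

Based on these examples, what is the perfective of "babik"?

"babik" has last vowel 'i'. The one such stem in the data (kewir → bekewir) adds the prefix be-, so the same rule applies.
So babik → bebabik.

bebabik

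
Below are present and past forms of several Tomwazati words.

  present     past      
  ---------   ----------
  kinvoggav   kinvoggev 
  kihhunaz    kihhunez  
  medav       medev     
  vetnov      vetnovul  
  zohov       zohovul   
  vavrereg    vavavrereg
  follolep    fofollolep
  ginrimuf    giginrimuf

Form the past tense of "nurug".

nunurug

kinvoggav and vetnov both end in -v yet inflect differently (kinvoggev, vetnovul), so the final letter is not what conditions the rule; the last vowel is.
"nurug" has last vowel 'u'. The one such stem in the data (ginrimuf → giginrimuf) repeats the first consonant+vowel as a prefix (as do vavrereg, follolep), so the same rule applies.
So nurug → nunurug.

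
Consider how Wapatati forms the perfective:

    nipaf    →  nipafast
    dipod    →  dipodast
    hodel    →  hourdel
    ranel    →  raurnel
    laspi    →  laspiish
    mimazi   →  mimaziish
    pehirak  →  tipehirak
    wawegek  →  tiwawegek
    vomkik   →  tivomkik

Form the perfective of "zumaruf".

nipaf and pehirak both have last vowel 'a' yet inflect differently (nipafast, tipehirak), so the last vowel is not what conditions the rule; the final letter is.
"zumaruf" ends in -f. The one such stem in the data (nipaf → nipafast) adds -ast, so the same rule applies.
The other patterns: stems ending in -l insert -ur- after the first vowel; stems ending in -i add -ish; stems ending in -k add the prefix ti-.
So zumaruf → zumarufast.

zumarufast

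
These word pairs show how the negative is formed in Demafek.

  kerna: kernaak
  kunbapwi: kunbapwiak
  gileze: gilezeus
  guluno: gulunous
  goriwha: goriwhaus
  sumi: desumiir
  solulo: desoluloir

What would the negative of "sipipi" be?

"sipipi" begins with s-. The stems beginning with s- (sumi → desumiir, solulo → desoluloir) add de- … -ir around the stem.
So sipipi → desipipiir.

desipipiir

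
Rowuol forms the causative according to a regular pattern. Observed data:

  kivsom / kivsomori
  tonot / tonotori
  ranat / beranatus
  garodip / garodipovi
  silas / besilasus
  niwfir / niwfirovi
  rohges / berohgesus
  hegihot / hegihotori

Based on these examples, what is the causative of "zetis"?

zetisovi

ranat and tonot both end in -t yet inflect differently (beranatus, tonotori), so the final letter is not what conditions the rule; the last vowel is.
"zetis" has last vowel 'i'. The stems whose last vowel is 'i' (garodip → garodipovi, niwfir → niwfirovi) add -ovi.
So zetis → zetisovi.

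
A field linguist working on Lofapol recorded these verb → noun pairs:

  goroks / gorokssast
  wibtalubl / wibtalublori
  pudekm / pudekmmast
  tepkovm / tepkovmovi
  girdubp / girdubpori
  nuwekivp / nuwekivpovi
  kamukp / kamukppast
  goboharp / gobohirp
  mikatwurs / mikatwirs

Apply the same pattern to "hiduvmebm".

hiduvmebmori

"hiduvmebm" has second-to-last letter 'b'. The stems whose second-to-last letter is 'b' (wibtalubl → wibtalublori, girdubp → girdubpori) add -ori.
The other patterns: stems whose second-to-last letter is 'r' change the last vowel to 'i'; stems whose second-to-last letter is 'k' double the final consonant and add -ast; stems whose second-to-last letter is 'v' add -ovi.
So hiduvmebm → hiduvmebmori.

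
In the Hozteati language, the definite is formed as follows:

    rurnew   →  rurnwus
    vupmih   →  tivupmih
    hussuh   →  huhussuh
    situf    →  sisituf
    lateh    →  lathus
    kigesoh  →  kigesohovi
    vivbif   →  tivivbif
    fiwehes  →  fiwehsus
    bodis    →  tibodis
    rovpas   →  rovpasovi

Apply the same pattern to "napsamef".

lateh and hussuh both end in -h yet inflect differently (lathus, huhussuh), so the final letter is not what conditions the rule; the last vowel is.
"napsamef" has last vowel 'e'. The stems whose last vowel is 'e' (fiwehes → fiwehsus, lateh → lathus, rurnew → rurnwus) delete the last vowel and add -us.
The other patterns: stems whose last vowel is 'u' repeat the first consonant+vowel as a prefix; stems whose last vowel is 'i' add the prefix ti-; stems whose last vowel is 'a' or 'o' add -ovi.
So napsamef → napsamfus.

napsamfus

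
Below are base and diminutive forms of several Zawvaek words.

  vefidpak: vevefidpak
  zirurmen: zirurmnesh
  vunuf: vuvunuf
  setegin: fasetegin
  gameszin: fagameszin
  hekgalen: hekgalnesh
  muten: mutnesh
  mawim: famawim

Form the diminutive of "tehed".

"tehed" has last vowel 'e'. The stems whose last vowel is 'e' (muten → mutnesh, hekgalen → hekgalnesh, zirurmen → zirurmnesh) delete the last vowel and add -esh.
The other patterns: stems whose last vowel is 'i' add the prefix fa-; stems whose last vowel is 'a' or 'u' repeat the first consonant+vowel as a prefix.
So tehed → tehdesh.

tehdesh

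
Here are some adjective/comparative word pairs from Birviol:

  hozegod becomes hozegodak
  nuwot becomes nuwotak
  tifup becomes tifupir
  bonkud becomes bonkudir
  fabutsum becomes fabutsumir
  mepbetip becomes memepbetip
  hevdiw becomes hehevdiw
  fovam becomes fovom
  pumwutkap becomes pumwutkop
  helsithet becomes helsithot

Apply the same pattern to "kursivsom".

"kursivsom" has last vowel 'o'. The stems whose last vowel is 'o' (hozegod → hozegodak, nuwot → nuwotak) add -ak.
So kursivsom → kursivsomak.

kursivsomak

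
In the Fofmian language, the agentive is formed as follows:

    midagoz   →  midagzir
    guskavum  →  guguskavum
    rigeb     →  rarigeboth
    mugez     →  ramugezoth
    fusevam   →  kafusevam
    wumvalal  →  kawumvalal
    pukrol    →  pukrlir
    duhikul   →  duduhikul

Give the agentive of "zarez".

guskavum and fusevam both end in -m yet inflect differently (guguskavum, kafusevam), so the final letter is not what conditions the rule; the last vowel is.
"zarez" has last vowel 'e'. The stems whose last vowel is 'e' (rigeb → rarigeboth, mugez → ramugezoth) add ra- … -oth around the stem.
The other patterns: stems whose last vowel is 'u' repeat the first consonant+vowel as a prefix; stems whose last vowel is 'a' add the prefix ka-; stems whose last vowel is 'o' delete the last vowel and add -ir.
So zarez → razarezoth.

razarezoth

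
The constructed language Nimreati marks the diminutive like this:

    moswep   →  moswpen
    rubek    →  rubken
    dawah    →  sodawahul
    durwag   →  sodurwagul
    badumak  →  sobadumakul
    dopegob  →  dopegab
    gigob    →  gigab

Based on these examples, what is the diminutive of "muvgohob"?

rubek and badumak both end in -k yet inflect differently (rubken, sobadumakul), so the final letter is not what conditions the rule; the last vowel is.
"muvgohob" has last vowel 'o'. The stems whose last vowel is 'o' (dopegob → dopegab, gigob → gigab) change the last vowel to 'a'.
The other patterns: stems whose last vowel is 'e' delete the last vowel and add -en; stems whose last vowel is 'a' add so- … -ul around the stem.
So muvgohob → muvgohab.

muvgohab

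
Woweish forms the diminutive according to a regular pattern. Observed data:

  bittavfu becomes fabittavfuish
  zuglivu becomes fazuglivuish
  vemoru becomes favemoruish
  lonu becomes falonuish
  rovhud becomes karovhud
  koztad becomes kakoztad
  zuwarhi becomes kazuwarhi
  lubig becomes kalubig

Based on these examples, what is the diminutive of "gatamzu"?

bittavfu and rovhud both have last vowel 'u' yet inflect differently (fabittavfuish, karovhud), so the last vowel is not what conditions the rule; the final letter is.
"gatamzu" ends in -u. The stems ending in -u (bittavfu → fabittavfuish, zuglivu → fazuglivuish, vemoru → favemoruish) add fa- … -ish around the stem.
So gatamzu → fagatamzuish.

fagatamzuish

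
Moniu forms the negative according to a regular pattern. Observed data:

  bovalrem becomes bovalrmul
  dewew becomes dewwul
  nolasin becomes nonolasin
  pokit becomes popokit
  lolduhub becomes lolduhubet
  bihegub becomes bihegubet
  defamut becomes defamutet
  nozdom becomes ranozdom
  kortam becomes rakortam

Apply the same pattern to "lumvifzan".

ralumvifzan

pokit and defamut both end in -t yet inflect differently (popokit, defamutet), so the final letter is not what conditions the rule; the last vowel is.
"lumvifzan" has last vowel 'a'. The one such stem in the data (kortam → rakortam) adds the prefix ra-, so the same rule applies.
The other patterns: stems whose last vowel is 'e' delete the last vowel and add -ul; stems whose last vowel is 'i' repeat the first consonant+vowel as a prefix; stems whose last vowel is 'u' add -et.
So lumvifzan → ralumvifzan.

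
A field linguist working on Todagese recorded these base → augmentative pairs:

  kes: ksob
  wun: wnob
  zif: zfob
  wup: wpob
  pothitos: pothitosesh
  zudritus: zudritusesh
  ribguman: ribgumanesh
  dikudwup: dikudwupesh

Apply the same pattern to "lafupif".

lafupifesh

kes and pothitos both end in -s yet inflect differently (ksob, pothitosesh), so the final letter is not what conditions the rule; the number of vowels is.
"lafupif" has 3 vowels. The stems with 3 vowels (pothitos → pothitosesh, zudritus → zudritusesh, ribguman → ribgumanesh) add -esh.
So lafupif → lafupifesh.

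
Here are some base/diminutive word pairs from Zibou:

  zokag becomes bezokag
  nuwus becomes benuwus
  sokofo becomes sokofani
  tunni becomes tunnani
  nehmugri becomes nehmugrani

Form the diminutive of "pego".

pegani

nuwus and nehmugri both begin with n- yet inflect differently (benuwus, nehmugrani), so the first letter is not what conditions the rule; whether the stem ends in a vowel or a consonant is.
"pego" ends in a vowel. The stems ending in a vowel (sokofo → sokofani, tunni → tunnani, nehmugri → nehmugrani) drop the final letter and add -ani.
So pego → pegani.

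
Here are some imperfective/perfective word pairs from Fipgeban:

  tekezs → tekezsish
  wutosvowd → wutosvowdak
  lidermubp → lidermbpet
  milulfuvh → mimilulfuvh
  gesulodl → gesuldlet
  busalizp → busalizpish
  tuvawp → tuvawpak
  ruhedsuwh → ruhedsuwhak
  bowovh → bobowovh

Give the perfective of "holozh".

"holozh" has second-to-last letter 'z'. The stems whose second-to-last letter is 'z' (busalizp → busalizpish, tekezs → tekezsish) add -ish.
The other patterns: stems whose second-to-last letter is 'v' repeat the first consonant+vowel as a prefix; stems whose second-to-last letter is 'w' add -ak; stems whose second-to-last letter is 'b' or 'd' delete the last vowel and add -et.
So holozh → holozhish.

holozhish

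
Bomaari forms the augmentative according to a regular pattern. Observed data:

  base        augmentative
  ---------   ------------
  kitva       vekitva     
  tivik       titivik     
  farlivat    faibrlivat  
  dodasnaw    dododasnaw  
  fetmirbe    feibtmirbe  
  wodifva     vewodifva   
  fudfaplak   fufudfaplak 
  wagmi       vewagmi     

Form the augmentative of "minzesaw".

fudfaplak and farlivat both have last vowel 'a' yet inflect differently (fufudfaplak, faibrlivat), so the last vowel is not what conditions the rule; the final letter is.
"minzesaw" ends in -w. The one such stem in the data (dodasnaw → dododasnaw) repeats the first consonant+vowel as a prefix (as do tivik, fudfaplak), so the same rule applies.
The other patterns: stems ending in -e or -t insert -ib- after the first vowel; stems ending in -a or -i add the prefix ve-.
So minzesaw → miminzesaw.

miminzesaw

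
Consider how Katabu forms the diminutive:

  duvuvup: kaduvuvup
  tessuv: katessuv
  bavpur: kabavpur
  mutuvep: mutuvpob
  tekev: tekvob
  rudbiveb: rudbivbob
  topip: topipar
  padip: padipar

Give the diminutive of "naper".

"naper" has last vowel 'e'. The stems whose last vowel is 'e' (mutuvep → mutuvpob, tekev → tekvob, rudbiveb → rudbivbob) delete the last vowel and add -ob.
So naper → naprob.

naprob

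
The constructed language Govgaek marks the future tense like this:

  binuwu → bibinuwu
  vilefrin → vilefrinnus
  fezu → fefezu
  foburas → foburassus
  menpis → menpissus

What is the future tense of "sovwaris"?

foburas and fezu both begin with f- yet inflect differently (foburassus, fefezu), so the first letter is not what conditions the rule; whether the stem ends in a vowel or a consonant is.
"sovwaris" ends in a consonant. The stems ending in a consonant (vilefrin → vilefrinnus, menpis → menpissus, foburas → foburassus) double the final consonant and add -us.
So sovwaris → sovwarissus.

sovwarissus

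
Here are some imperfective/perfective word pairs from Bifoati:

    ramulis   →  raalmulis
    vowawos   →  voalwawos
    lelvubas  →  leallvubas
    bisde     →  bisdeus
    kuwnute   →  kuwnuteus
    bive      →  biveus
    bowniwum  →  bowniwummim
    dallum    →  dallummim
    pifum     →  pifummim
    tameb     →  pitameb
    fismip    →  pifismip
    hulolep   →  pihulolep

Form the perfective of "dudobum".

bisde and tameb both have last vowel 'e' yet inflect differently (bisdeus, pitameb), so the last vowel is not what conditions the rule; the final letter is.
"dudobum" ends in -m. The stems ending in -m (bowniwum → bowniwummim, dallum → dallummim, pifum → pifummim) double the final consonant and add -im.
So dudobum → dudobummim.

dudobummim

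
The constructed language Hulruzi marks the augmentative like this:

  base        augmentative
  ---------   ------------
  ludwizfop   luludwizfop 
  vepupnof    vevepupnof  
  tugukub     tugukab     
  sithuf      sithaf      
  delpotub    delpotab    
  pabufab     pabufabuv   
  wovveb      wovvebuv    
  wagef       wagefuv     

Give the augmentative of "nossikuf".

vepupnof and sithuf both end in -f yet inflect differently (vevepupnof, sithaf), so the final letter is not what conditions the rule; the last vowel is.
"nossikuf" has last vowel 'u'. The stems whose last vowel is 'u' (tugukub → tugukab, sithuf → sithaf, delpotub → delpotab) change the last vowel to 'a'.
So nossikuf → nossikaf.

nossikaf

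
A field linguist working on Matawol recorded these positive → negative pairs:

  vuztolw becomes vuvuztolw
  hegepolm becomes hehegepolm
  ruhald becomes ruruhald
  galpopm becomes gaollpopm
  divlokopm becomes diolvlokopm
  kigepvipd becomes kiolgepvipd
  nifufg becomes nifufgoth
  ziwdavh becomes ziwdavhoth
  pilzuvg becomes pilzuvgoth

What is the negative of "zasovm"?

zasovmoth

"zasovm" has second-to-last letter 'v'. The stems whose second-to-last letter is 'v' (ziwdavh → ziwdavhoth, pilzuvg → pilzuvgoth) add -oth.
The other patterns: stems whose second-to-last letter is 'l' repeat the first consonant+vowel as a prefix; stems whose second-to-last letter is 'p' insert -ol- after the first vowel.
So zasovm → zasovmoth.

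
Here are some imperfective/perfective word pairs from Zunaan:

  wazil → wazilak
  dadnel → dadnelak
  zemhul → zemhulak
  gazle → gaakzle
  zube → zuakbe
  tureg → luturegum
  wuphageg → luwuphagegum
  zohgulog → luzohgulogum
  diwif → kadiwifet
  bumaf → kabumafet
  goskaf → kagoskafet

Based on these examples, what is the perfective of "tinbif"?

dadnel and gazle both have last vowel 'e' yet inflect differently (dadnelak, gaakzle), so the last vowel is not what conditions the rule; the final letter is.
"tinbif" ends in -f. The stems ending in -f (diwif → kadiwifet, bumaf → kabumafet, goskaf → kagoskafet) add ka- … -et around the stem.
So tinbif → katinbifet.

katinbifet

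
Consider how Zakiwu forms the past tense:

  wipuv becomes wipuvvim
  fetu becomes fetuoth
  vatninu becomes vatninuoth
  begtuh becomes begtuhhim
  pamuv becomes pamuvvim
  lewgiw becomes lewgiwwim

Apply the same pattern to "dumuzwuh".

dumuzwuhhim

vatninu and pamuv both have last vowel 'u' yet inflect differently (vatninuoth, pamuvvim), so the last vowel is not what conditions the rule; whether the stem ends in a vowel or a consonant is.
"dumuzwuh" ends in a consonant. The stems ending in a consonant (pamuv → pamuvvim, wipuv → wipuvvim, begtuh → begtuhhim) double the final consonant and add -im.
So dumuzwuh → dumuzwuhhim.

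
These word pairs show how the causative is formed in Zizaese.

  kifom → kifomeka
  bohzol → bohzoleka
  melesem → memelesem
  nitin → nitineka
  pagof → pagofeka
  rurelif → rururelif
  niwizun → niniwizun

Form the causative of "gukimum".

kifom and melesem both end in -m yet inflect differently (kifomeka, memelesem), so the final letter is not what conditions the rule; the number of vowels is.
"gukimum" has 3 vowels. The stems with 3 vowels (melesem → memelesem, niwizun → niniwizun, rurelif → rururelif) repeat the first consonant+vowel as a prefix.
The other pattern: stems with 2 vowels add -eka.
So gukimum → gugukimum.

gugukimum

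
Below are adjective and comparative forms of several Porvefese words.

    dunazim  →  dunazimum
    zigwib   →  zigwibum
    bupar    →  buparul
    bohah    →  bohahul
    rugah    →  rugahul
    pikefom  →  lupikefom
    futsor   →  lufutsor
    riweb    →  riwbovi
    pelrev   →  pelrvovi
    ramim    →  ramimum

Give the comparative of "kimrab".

kimrabul

zigwib and riweb both end in -b yet inflect differently (zigwibum, riwbovi), so the final letter is not what conditions the rule; the last vowel is.
"kimrab" has last vowel 'a'. The stems whose last vowel is 'a' (rugah → rugahul, bupar → buparul, bohah → bohahul) add -ul.
So kimrab → kimrabul.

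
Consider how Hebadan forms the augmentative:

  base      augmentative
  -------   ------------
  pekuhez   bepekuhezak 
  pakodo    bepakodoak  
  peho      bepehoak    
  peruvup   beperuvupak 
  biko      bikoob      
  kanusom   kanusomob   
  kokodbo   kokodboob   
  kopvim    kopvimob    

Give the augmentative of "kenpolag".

kenpolagob

pakodo and biko both end in -o yet inflect differently (bepakodoak, bikoob), so the final letter is not what conditions the rule; the first letter is.
"kenpolag" begins with k-. The stems beginning with k- (kanusom → kanusomob, kokodbo → kokodboob, kopvim → kopvimob) add -ob.
So kenpolag → kenpolagob.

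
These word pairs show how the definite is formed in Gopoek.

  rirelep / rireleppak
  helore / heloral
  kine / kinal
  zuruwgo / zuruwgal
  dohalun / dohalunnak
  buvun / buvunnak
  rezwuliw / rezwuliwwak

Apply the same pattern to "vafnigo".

rirelep and helore both have last vowel 'e' yet inflect differently (rireleppak, heloral), so the last vowel is not what conditions the rule; whether the stem ends in a vowel or a consonant is.
"vafnigo" ends in a vowel. The stems ending in a vowel (zuruwgo → zuruwgal, helore → heloral, kine → kinal) drop the final letter and add -al.
So vafnigo → vafnigal.

vafnigal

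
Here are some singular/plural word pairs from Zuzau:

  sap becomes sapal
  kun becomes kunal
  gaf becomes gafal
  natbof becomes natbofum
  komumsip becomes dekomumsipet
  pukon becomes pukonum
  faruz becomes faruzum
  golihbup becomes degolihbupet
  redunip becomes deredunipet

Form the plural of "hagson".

hagsonum

gaf and natbof both end in -f yet inflect differently (gafal, natbofum), so the final letter is not what conditions the rule; the number of vowels is.
"hagson" has 2 vowels. The stems with 2 vowels (faruz → faruzum, natbof → natbofum, pukon → pukonum) add -um.
The other patterns: stems with 1 vowel add -al; stems with 3 vowels add de- … -et around the stem.
So hagson → hagsonum.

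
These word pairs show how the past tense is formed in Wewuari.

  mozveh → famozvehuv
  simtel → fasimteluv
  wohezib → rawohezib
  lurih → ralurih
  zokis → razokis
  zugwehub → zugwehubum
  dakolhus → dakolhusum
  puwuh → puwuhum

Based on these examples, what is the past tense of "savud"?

savudum

mozveh and lurih both end in -h yet inflect differently (famozvehuv, ralurih), so the final letter is not what conditions the rule; the last vowel is.
"savud" has last vowel 'u'. The stems whose last vowel is 'u' (zugwehub → zugwehubum, dakolhus → dakolhusum, puwuh → puwuhum) add -um.
The other patterns: stems whose last vowel is 'e' add fa- … -uv around the stem; stems whose last vowel is 'i' add the prefix ra-.
So savud → savudum.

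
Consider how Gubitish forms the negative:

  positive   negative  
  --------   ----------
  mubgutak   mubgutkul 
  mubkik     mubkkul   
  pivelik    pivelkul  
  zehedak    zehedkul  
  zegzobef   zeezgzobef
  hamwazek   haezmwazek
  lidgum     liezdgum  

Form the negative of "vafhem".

mubgutak and hamwazek both end in -k yet inflect differently (mubgutkul, haezmwazek), so the final letter is not what conditions the rule; the last vowel is.
"vafhem" has last vowel 'e'. The stems whose last vowel is 'e' (zegzobef → zeezgzobef, hamwazek → haezmwazek) insert -ez- after the first vowel.
The other pattern: stems whose last vowel is 'a' or 'i' delete the last vowel and add -ul.
So vafhem → vaezfhem.

vaezfhem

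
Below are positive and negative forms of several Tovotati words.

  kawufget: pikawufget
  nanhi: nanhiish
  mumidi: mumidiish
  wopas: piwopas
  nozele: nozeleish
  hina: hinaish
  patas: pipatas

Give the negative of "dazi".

wopas and hina both have last vowel 'a' yet inflect differently (piwopas, hinaish), so the last vowel is not what conditions the rule; whether the stem ends in a vowel or a consonant is.
"dazi" ends in a vowel. The stems ending in a vowel (mumidi → mumidiish, hina → hinaish, nanhi → nanhiish) add -ish.
The other pattern: stems ending in a consonant add the prefix pi-.
So dazi → daziish.

daziish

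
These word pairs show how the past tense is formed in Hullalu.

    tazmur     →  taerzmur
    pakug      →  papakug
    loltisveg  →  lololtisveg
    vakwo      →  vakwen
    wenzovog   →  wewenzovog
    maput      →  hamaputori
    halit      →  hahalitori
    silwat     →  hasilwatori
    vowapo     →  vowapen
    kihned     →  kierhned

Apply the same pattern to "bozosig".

maput and pakug both have last vowel 'u' yet inflect differently (hamaputori, papakug), so the last vowel is not what conditions the rule; the final letter is.
"bozosig" ends in -g. The stems ending in -g (loltisveg → lololtisveg, pakug → papakug, wenzovog → wewenzovog) repeat the first consonant+vowel as a prefix.
The other patterns: stems ending in -t add ha- … -ori around the stem; stems ending in -o drop the final letter and add -en; stems ending in -d or -r insert -er- after the first vowel.
So bozosig → bobozosig.

bobozosig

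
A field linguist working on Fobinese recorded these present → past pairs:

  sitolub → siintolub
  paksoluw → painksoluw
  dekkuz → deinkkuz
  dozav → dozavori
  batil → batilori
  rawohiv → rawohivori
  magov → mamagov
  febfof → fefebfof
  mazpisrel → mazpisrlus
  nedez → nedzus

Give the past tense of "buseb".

busbus

"buseb" has last vowel 'e'. The stems whose last vowel is 'e' (mazpisrel → mazpisrlus, nedez → nedzus) delete the last vowel and add -us.
The other patterns: stems whose last vowel is 'u' insert -in- after the first vowel; stems whose last vowel is 'a' or 'i' add -ori; stems whose last vowel is 'o' repeat the first consonant+vowel as a prefix.
So buseb → busbus.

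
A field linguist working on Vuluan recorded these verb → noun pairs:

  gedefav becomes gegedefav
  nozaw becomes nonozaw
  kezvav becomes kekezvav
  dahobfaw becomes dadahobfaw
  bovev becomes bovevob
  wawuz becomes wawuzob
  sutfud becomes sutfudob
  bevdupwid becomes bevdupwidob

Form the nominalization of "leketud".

gedefav and bovev both end in -v yet inflect differently (gegedefav, bovevob), so the final letter is not what conditions the rule; the last vowel is.
"leketud" has last vowel 'u'. The stems whose last vowel is 'u' (wawuz → wawuzob, sutfud → sutfudob) add -ob.
The other pattern: stems whose last vowel is 'a' repeat the first consonant+vowel as a prefix.
So leketud → leketudob.

leketudob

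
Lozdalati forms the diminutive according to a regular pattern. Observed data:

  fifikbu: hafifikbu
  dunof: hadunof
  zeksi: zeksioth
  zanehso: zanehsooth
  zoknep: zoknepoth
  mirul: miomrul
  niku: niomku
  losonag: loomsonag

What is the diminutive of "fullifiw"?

hafullifiw

"fullifiw" begins with f-. The one such stem in the data (fifikbu → hafifikbu) adds the prefix ha-, so the same rule applies.
The other patterns: stems beginning with z- add -oth; stems beginning with l-, m- or n- insert -om- after the first vowel.
So fullifiw → hafullifiw.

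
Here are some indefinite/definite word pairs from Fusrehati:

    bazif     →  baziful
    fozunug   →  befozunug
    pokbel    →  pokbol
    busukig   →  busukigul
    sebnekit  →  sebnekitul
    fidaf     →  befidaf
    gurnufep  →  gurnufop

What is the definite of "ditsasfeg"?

ditsasfog

busukig and fozunug both end in -g yet inflect differently (busukigul, befozunug), so the final letter is not what conditions the rule; the last vowel is.
"ditsasfeg" has last vowel 'e'. The stems whose last vowel is 'e' (gurnufep → gurnufop, pokbel → pokbol) change the last vowel to 'o'.
So ditsasfeg → ditsasfog.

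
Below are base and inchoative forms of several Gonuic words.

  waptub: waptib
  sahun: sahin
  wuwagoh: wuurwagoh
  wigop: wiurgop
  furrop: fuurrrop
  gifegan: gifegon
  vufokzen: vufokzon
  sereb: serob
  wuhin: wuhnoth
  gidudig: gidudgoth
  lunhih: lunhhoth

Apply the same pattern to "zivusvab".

zivusvob

"zivusvab" has last vowel 'a'. The one such stem in the data (gifegan → gifegon) changes the last vowel to 'o' (as do vufokzen, sereb), so the same rule applies.
So zivusvab → zivusvob.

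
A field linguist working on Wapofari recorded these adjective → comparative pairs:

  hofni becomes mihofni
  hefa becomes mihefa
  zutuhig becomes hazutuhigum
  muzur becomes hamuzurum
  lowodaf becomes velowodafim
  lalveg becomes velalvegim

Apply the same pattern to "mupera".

"mupera" begins with m-. The one such stem in the data (muzur → hamuzurum) adds ha- … -um around the stem, so the same rule applies.
So mupera → hamuperaum.

hamuperaum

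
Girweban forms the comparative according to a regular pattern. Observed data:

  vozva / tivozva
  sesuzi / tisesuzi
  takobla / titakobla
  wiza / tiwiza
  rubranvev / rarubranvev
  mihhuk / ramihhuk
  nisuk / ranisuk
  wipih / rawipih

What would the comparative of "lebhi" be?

sesuzi and wipih both have last vowel 'i' yet inflect differently (tisesuzi, rawipih), so the last vowel is not what conditions the rule; whether the stem ends in a vowel or a consonant is.
"lebhi" ends in a vowel. The stems ending in a vowel (vozva → tivozva, sesuzi → tisesuzi, takobla → titakobla) add the prefix ti-.
The other pattern: stems ending in a consonant add the prefix ra-.
So lebhi → tilebhi.

tilebhi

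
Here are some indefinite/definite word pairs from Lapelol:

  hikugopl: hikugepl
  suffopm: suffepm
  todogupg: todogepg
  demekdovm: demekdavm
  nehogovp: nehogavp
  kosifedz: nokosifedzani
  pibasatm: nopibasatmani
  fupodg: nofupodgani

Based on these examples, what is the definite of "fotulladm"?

suffopm and demekdovm both end in -m yet inflect differently (suffepm, demekdavm), so the final letter is not what conditions the rule; the second-to-last letter is.
"fotulladm" has second-to-last letter 'd'. The stems whose second-to-last letter is 'd' (kosifedz → nokosifedzani, fupodg → nofupodgani) add no- … -ani around the stem.
The other patterns: stems whose second-to-last letter is 'p' change the last vowel to 'e'; stems whose second-to-last letter is 'v' change the last vowel to 'a'.
So fotulladm → nofotulladmani.

nofotulladmani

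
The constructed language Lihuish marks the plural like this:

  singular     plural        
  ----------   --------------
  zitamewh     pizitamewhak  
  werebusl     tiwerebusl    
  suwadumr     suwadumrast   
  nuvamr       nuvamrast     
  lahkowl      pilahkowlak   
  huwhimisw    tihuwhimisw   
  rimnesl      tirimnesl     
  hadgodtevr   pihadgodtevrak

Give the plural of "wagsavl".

piwagsavlak

suwadumr and hadgodtevr both end in -r yet inflect differently (suwadumrast, pihadgodtevrak), so the final letter is not what conditions the rule; the second-to-last letter is.
"wagsavl" has second-to-last letter 'v'. The one such stem in the data (hadgodtevr → pihadgodtevrak) adds pi- … -ak around the stem, so the same rule applies.
The other patterns: stems whose second-to-last letter is 's' add the prefix ti-; stems whose second-to-last letter is 'm' add -ast.
So wagsavl → piwagsavlak.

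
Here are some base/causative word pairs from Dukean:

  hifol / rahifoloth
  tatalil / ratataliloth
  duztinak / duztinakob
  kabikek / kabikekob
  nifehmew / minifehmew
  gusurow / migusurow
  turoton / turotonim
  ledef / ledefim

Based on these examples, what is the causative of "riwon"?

riwonim

"riwon" ends in -n. The one such stem in the data (turoton → turotonim) adds -im, so the same rule applies.
So riwon → riwonim.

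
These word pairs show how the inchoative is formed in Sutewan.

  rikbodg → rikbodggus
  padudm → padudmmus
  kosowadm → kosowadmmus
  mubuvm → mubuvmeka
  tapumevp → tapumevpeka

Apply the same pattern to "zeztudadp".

padudm and mubuvm both end in -m yet inflect differently (padudmmus, mubuvmeka), so the final letter is not what conditions the rule; the second-to-last letter is.
"zeztudadp" has second-to-last letter 'd'. The stems whose second-to-last letter is 'd' (rikbodg → rikbodggus, padudm → padudmmus, kosowadm → kosowadmmus) double the final consonant and add -us.
So zeztudadp → zeztudadppus.

zeztudadppus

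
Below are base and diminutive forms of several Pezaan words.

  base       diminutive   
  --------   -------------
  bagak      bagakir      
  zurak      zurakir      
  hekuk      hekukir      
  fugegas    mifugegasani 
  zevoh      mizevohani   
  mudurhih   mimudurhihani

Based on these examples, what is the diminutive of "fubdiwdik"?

fubdiwdikir

bagak and fugegas both have last vowel 'a' yet inflect differently (bagakir, mifugegasani), so the last vowel is not what conditions the rule; the final letter is.
"fubdiwdik" ends in -k. The stems ending in -k (bagak → bagakir, zurak → zurakir, hekuk → hekukir) add -ir.
The other pattern: stems ending in -h or -s add mi- … -ani around the stem.
So fubdiwdik → fubdiwdikir.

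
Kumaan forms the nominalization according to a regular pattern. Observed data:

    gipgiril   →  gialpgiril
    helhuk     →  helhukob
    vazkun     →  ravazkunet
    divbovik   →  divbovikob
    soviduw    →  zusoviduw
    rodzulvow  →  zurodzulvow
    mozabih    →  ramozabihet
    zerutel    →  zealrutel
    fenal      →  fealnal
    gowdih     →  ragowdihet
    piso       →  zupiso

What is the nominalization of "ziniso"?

helhuk and vazkun both have last vowel 'u' yet inflect differently (helhukob, ravazkunet), so the last vowel is not what conditions the rule; the final letter is.
"ziniso" ends in -o. The one such stem in the data (piso → zupiso) adds the prefix zu-, so the same rule applies.
So ziniso → zuziniso.

zuziniso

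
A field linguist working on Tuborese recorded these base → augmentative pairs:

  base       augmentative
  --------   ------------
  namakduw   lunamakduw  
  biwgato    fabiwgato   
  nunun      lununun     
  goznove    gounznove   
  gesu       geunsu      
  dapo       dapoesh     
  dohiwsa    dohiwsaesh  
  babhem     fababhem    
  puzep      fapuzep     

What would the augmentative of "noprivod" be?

biwgato and dapo both end in -o yet inflect differently (fabiwgato, dapoesh), so the final letter is not what conditions the rule; the first letter is.
"noprivod" begins with n-. The stems beginning with n- (nunun → lununun, namakduw → lunamakduw) add the prefix lu-.
The other patterns: stems beginning with g- insert -un- after the first vowel; stems beginning with b- or p- add the prefix fa-; stems beginning with d- add -esh.
So noprivod → lunoprivod.

lunoprivod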